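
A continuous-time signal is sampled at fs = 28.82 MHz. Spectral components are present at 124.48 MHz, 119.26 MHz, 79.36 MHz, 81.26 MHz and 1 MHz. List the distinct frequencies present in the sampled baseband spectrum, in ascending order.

fs/2 = 14.41 MHz.
124.48 MHz mod fs = 9.2 MHz.
9.2 MHz ≤ fs/2 = 14.41 MHz, appears at 9.2 MHz.
119.26 MHz mod fs = 3.98 MHz.
3.98 MHz ≤ fs/2 = 14.41 MHz, appears at 3.98 MHz.
79.36 MHz mod fs = 21.72 MHz.
21.72 MHz > fs/2 = 14.41 MHz, folds to fs − 21.72 MHz = 7.1 MHz.
81.26 MHz mod fs = 23.62 MHz.
23.62 MHz > fs/2 = 14.41 MHz, folds to fs − 23.62 MHz = 5.2 MHz.
1 MHz ≤ fs/2 = 14.41 MHz, passes unchanged.
Distinct values: {1 MHz, 3.98 MHz, 5.2 MHz, 7.1 MHz, 9.2 MHz}.

1 MHz, 3.98 MHz, 5.2 MHz, 7.1 MHz, 9.2 MHz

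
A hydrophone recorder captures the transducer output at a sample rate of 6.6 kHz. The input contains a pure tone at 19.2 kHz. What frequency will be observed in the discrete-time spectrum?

19.2 kHz mod fs = 6 kHz.
6 kHz > fs/2 = 3.3 kHz, folds to fs − 6 kHz = 0.6 kHz.

0.6 kHz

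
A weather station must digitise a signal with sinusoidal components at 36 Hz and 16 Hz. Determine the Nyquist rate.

Highest-frequency component: 36 Hz.
Nyquist rate = 2 × 36 Hz = 72 Hz.

72 Hz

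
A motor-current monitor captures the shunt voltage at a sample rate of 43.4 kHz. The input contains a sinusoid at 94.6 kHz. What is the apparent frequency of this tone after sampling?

7.8 kHz

94.6 kHz mod fs = 7.8 kHz.
7.8 kHz ≤ fs/2 = 21.7 kHz, appears at 7.8 kHz.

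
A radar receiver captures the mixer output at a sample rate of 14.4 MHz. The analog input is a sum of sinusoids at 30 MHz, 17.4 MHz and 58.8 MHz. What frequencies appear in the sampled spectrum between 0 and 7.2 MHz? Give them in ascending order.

fs/2 = 7.2 MHz.
30 MHz mod fs = 1.2 MHz.
1.2 MHz ≤ fs/2 = 7.2 MHz, appears at 1.2 MHz.
17.4 MHz mod fs = 3 MHz.
3 MHz ≤ fs/2 = 7.2 MHz, appears at 3 MHz.
58.8 MHz mod fs = 1.2 MHz.
1.2 MHz ≤ fs/2 = 7.2 MHz, appears at 1.2 MHz.
Distinct values: {1.2 MHz, 3 MHz}.

1.2 MHz, 3 MHz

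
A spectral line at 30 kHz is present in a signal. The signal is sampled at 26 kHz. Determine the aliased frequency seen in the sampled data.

30 kHz mod fs = 4 kHz.
4 kHz ≤ fs/2 = 13 kHz, appears at 4 kHz.

4 kHz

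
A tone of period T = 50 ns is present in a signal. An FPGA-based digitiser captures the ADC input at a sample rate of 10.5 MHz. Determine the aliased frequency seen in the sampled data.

T = 50 ns → f = 1/T = 20 MHz.
20 MHz mod fs = 9.5 MHz.
9.5 MHz > fs/2 = 5.25 MHz, folds to fs − 9.5 MHz = 1 MHz.

1 MHz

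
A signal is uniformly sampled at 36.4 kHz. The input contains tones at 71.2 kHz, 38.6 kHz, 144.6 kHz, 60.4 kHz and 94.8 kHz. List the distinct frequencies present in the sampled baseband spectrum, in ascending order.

1 kHz, 1.6 kHz, 2.2 kHz, 12.4 kHz, 14.4 kHz

fs/2 = 18.2 kHz.
71.2 kHz mod fs = 34.8 kHz.
34.8 kHz > fs/2 = 18.2 kHz, folds to fs − 34.8 kHz = 1.6 kHz.
38.6 kHz mod fs = 2.2 kHz.
2.2 kHz ≤ fs/2 = 18.2 kHz, appears at 2.2 kHz.
144.6 kHz mod fs = 35.4 kHz.
35.4 kHz > fs/2 = 18.2 kHz, folds to fs − 35.4 kHz = 1 kHz.
60.4 kHz mod fs = 24 kHz.
24 kHz > fs/2 = 18.2 kHz, folds to fs − 24 kHz = 12.4 kHz.
94.8 kHz mod fs = 22 kHz.
22 kHz > fs/2 = 18.2 kHz, folds to fs − 22 kHz = 14.4 kHz.
Distinct values: {1 kHz, 1.6 kHz, 2.2 kHz, 12.4 kHz, 14.4 kHz}.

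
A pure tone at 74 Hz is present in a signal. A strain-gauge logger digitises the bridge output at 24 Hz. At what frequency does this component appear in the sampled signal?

74 Hz mod fs = 2 Hz.
2 Hz ≤ fs/2 = 12 Hz, appears at 2 Hz.

2 Hz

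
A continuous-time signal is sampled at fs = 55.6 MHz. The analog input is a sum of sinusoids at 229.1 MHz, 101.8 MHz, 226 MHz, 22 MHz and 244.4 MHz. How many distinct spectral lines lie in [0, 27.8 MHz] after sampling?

4

fs/2 = 27.8 MHz.
229.1 MHz mod fs = 6.7 MHz.
6.7 MHz ≤ fs/2 = 27.8 MHz, appears at 6.7 MHz.
101.8 MHz mod fs = 46.2 MHz.
46.2 MHz > fs/2 = 27.8 MHz, folds to fs − 46.2 MHz = 9.4 MHz.
226 MHz mod fs = 3.6 MHz.
3.6 MHz ≤ fs/2 = 27.8 MHz, appears at 3.6 MHz.
22 MHz ≤ fs/2 = 27.8 MHz, passes unchanged.
244.4 MHz mod fs = 22 MHz.
22 MHz ≤ fs/2 = 27.8 MHz, appears at 22 MHz.
Distinct values: {3.6 MHz, 6.7 MHz, 9.4 MHz, 22 MHz} → 4.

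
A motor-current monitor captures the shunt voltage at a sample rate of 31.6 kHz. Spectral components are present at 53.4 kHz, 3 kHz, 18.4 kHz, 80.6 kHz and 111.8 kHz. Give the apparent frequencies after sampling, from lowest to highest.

3 kHz, 9.8 kHz, 13.2 kHz, 14.2 kHz, 14.6 kHz

fs/2 = 15.8 kHz.
53.4 kHz mod fs = 21.8 kHz.
21.8 kHz > fs/2 = 15.8 kHz, folds to fs − 21.8 kHz = 9.8 kHz.
3 kHz ≤ fs/2 = 15.8 kHz, passes unchanged.
18.4 kHz > fs/2 = 15.8 kHz, folds to fs − 18.4 kHz = 13.2 kHz.
80.6 kHz mod fs = 17.4 kHz.
17.4 kHz > fs/2 = 15.8 kHz, folds to fs − 17.4 kHz = 14.2 kHz.
111.8 kHz mod fs = 17 kHz.
17 kHz > fs/2 = 15.8 kHz, folds to fs − 17 kHz = 14.6 kHz.
Distinct values: {3 kHz, 9.8 kHz, 13.2 kHz, 14.2 kHz, 14.6 kHz}.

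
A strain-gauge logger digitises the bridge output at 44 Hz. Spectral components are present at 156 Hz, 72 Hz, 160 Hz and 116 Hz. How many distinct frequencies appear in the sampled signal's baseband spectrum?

fs/2 = 22 Hz.
156 Hz mod fs = 24 Hz.
24 Hz > fs/2 = 22 Hz, folds to fs − 24 Hz = 20 Hz.
72 Hz mod fs = 28 Hz.
28 Hz > fs/2 = 22 Hz, folds to fs − 28 Hz = 16 Hz.
160 Hz mod fs = 28 Hz.
28 Hz > fs/2 = 22 Hz, folds to fs − 28 Hz = 16 Hz.
116 Hz mod fs = 28 Hz.
28 Hz > fs/2 = 22 Hz, folds to fs − 28 Hz = 16 Hz.
Distinct values: {16 Hz, 20 Hz} → 2.

2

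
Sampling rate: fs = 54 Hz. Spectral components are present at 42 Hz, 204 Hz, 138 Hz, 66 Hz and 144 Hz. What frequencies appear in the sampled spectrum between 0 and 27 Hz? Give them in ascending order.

12 Hz, 18 Hz, 24 Hz

fs/2 = 27 Hz.
42 Hz > fs/2 = 27 Hz, folds to fs − 42 Hz = 12 Hz.
204 Hz mod fs = 42 Hz.
42 Hz > fs/2 = 27 Hz, folds to fs − 42 Hz = 12 Hz.
138 Hz mod fs = 30 Hz.
30 Hz > fs/2 = 27 Hz, folds to fs − 30 Hz = 24 Hz.
66 Hz mod fs = 12 Hz.
12 Hz ≤ fs/2 = 27 Hz, appears at 12 Hz.
144 Hz mod fs = 36 Hz.
36 Hz > fs/2 = 27 Hz, folds to fs − 36 Hz = 18 Hz.
Distinct values: {12 Hz, 18 Hz, 24 Hz}.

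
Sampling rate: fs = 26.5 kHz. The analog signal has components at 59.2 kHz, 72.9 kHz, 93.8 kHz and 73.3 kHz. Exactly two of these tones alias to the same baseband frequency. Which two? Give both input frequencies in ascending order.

fs/2 = 13.25 kHz.
59.2 kHz mod fs = 6.2 kHz.
6.2 kHz ≤ fs/2 = 13.25 kHz, appears at 6.2 kHz.
72.9 kHz mod fs = 19.9 kHz.
19.9 kHz > fs/2 = 13.25 kHz, folds to fs − 19.9 kHz = 6.6 kHz.
93.8 kHz mod fs = 14.3 kHz.
14.3 kHz > fs/2 = 13.25 kHz, folds to fs − 14.3 kHz = 12.2 kHz.
73.3 kHz mod fs = 20.3 kHz.
20.3 kHz > fs/2 = 13.25 kHz, folds to fs − 20.3 kHz = 6.2 kHz.
59.2 kHz and 73.3 kHz both map to 6.2 kHz.

59.2 kHz, 73.3 kHz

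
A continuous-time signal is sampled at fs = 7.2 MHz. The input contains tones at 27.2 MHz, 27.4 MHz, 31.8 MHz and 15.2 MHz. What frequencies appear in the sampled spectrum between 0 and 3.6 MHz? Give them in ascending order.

fs/2 = 3.6 MHz.
27.2 MHz mod fs = 5.6 MHz.
5.6 MHz > fs/2 = 3.6 MHz, folds to fs − 5.6 MHz = 1.6 MHz.
27.4 MHz mod fs = 5.8 MHz.
5.8 MHz > fs/2 = 3.6 MHz, folds to fs − 5.8 MHz = 1.4 MHz.
31.8 MHz mod fs = 3 MHz.
3 MHz ≤ fs/2 = 3.6 MHz, appears at 3 MHz.
15.2 MHz mod fs = 0.8 MHz.
0.8 MHz ≤ fs/2 = 3.6 MHz, appears at 0.8 MHz.
Distinct values: {0.8 MHz, 1.4 MHz, 1.6 MHz, 3 MHz}.

0.8 MHz, 1.4 MHz, 1.6 MHz, 3 MHz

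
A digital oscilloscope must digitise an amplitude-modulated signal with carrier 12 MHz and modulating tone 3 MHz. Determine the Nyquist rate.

AM sidebands sit at fc ± fm = 9 MHz and 15 MHz.
Highest-frequency component: 15 MHz.
Nyquist rate = 2 × 15 MHz = 30 MHz.

30 MHz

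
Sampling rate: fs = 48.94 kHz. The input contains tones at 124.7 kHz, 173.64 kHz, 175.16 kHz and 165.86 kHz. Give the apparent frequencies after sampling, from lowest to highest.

19.04 kHz, 20.6 kHz, 22.12 kHz

fs/2 = 24.47 kHz.
124.7 kHz mod fs = 26.82 kHz.
26.82 kHz > fs/2 = 24.47 kHz, folds to fs − 26.82 kHz = 22.12 kHz.
173.64 kHz mod fs = 26.82 kHz.
26.82 kHz > fs/2 = 24.47 kHz, folds to fs − 26.82 kHz = 22.12 kHz.
175.16 kHz mod fs = 28.34 kHz.
28.34 kHz > fs/2 = 24.47 kHz, folds to fs − 28.34 kHz = 20.6 kHz.
165.86 kHz mod fs = 19.04 kHz.
19.04 kHz ≤ fs/2 = 24.47 kHz, appears at 19.04 kHz.
Distinct values: {19.04 kHz, 20.6 kHz, 22.12 kHz}.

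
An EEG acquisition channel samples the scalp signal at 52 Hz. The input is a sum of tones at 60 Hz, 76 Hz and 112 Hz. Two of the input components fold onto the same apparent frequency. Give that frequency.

fs/2 = 26 Hz.
60 Hz mod fs = 8 Hz.
8 Hz ≤ fs/2 = 26 Hz, appears at 8 Hz.
76 Hz mod fs = 24 Hz.
24 Hz ≤ fs/2 = 26 Hz, appears at 24 Hz.
112 Hz mod fs = 8 Hz.
8 Hz ≤ fs/2 = 26 Hz, appears at 8 Hz.
60 Hz and 112 Hz both map to 8 Hz.

8 Hz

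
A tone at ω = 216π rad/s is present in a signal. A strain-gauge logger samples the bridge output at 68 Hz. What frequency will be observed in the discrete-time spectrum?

ω = 216π rad/s → f = ω/(2π) = 108 Hz.
108 Hz mod fs = 40 Hz.
40 Hz > fs/2 = 34 Hz, folds to fs − 40 Hz = 28 Hz.

28 Hz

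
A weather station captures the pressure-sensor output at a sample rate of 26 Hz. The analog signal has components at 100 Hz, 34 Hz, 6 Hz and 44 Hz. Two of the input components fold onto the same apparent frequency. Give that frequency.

fs/2 = 13 Hz.
100 Hz mod fs = 22 Hz.
22 Hz > fs/2 = 13 Hz, folds to fs − 22 Hz = 4 Hz.
34 Hz mod fs = 8 Hz.
8 Hz ≤ fs/2 = 13 Hz, appears at 8 Hz.
6 Hz ≤ fs/2 = 13 Hz, passes unchanged.
44 Hz mod fs = 18 Hz.
18 Hz > fs/2 = 13 Hz, folds to fs − 18 Hz = 8 Hz.
34 Hz and 44 Hz both map to 8 Hz.

8 Hz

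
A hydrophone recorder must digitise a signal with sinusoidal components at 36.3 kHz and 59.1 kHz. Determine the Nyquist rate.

118.2 kHz

Highest-frequency component: 59.1 kHz.
Nyquist rate = 2 × 59.1 kHz = 118.2 kHz.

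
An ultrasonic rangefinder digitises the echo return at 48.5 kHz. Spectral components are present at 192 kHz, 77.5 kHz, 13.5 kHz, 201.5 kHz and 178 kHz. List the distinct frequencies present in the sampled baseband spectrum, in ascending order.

fs/2 = 24.25 kHz.
192 kHz mod fs = 46.5 kHz.
46.5 kHz > fs/2 = 24.25 kHz, folds to fs − 46.5 kHz = 2 kHz.
77.5 kHz mod fs = 29 kHz.
29 kHz > fs/2 = 24.25 kHz, folds to fs − 29 kHz = 19.5 kHz.
13.5 kHz ≤ fs/2 = 24.25 kHz, passes unchanged.
201.5 kHz mod fs = 7.5 kHz.
7.5 kHz ≤ fs/2 = 24.25 kHz, appears at 7.5 kHz.
178 kHz mod fs = 32.5 kHz.
32.5 kHz > fs/2 = 24.25 kHz, folds to fs − 32.5 kHz = 16 kHz.
Distinct values: {2 kHz, 7.5 kHz, 13.5 kHz, 16 kHz, 19.5 kHz}.

2 kHz, 7.5 kHz, 13.5 kHz, 16 kHz, 19.5 kHz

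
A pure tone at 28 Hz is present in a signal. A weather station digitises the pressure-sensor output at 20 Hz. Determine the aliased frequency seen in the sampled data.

28 Hz mod fs = 8 Hz.
8 Hz ≤ fs/2 = 10 Hz, appears at 8 Hz.

8 Hz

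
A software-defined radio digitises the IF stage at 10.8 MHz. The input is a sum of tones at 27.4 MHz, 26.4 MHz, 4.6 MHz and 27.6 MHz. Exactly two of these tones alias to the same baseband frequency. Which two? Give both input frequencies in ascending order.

fs/2 = 5.4 MHz.
27.4 MHz mod fs = 5.8 MHz.
5.8 MHz > fs/2 = 5.4 MHz, folds to fs − 5.8 MHz = 5 MHz.
26.4 MHz mod fs = 4.8 MHz.
4.8 MHz ≤ fs/2 = 5.4 MHz, appears at 4.8 MHz.
4.6 MHz ≤ fs/2 = 5.4 MHz, passes unchanged.
27.6 MHz mod fs = 6 MHz.
6 MHz > fs/2 = 5.4 MHz, folds to fs − 6 MHz = 4.8 MHz.
26.4 MHz and 27.6 MHz both map to 4.8 MHz.

26.4 MHz, 27.6 MHz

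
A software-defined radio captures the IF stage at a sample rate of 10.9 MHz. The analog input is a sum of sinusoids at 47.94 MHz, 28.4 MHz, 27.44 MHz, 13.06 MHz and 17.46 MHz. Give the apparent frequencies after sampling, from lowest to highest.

2.16 MHz, 4.3 MHz, 4.34 MHz, 5.26 MHz

fs/2 = 5.45 MHz.
47.94 MHz mod fs = 4.34 MHz.
4.34 MHz ≤ fs/2 = 5.45 MHz, appears at 4.34 MHz.
28.4 MHz mod fs = 6.6 MHz.
6.6 MHz > fs/2 = 5.45 MHz, folds to fs − 6.6 MHz = 4.3 MHz.
27.44 MHz mod fs = 5.64 MHz.
5.64 MHz > fs/2 = 5.45 MHz, folds to fs − 5.64 MHz = 5.26 MHz.
13.06 MHz mod fs = 2.16 MHz.
2.16 MHz ≤ fs/2 = 5.45 MHz, appears at 2.16 MHz.
17.46 MHz mod fs = 6.56 MHz.
6.56 MHz > fs/2 = 5.45 MHz, folds to fs − 6.56 MHz = 4.34 MHz.
Distinct values: {2.16 MHz, 4.3 MHz, 4.34 MHz, 5.26 MHz}.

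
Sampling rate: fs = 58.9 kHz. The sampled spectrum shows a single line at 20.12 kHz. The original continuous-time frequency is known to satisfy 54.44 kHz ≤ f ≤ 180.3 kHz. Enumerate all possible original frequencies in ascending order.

79.02 kHz, 97.68 kHz, 137.92 kHz, 156.58 kHz

Frequencies that alias to 20.12 kHz are k·fs ± 20.12 kHz for integer k ≥ 0.
k=0: 20.12 kHz.
k=1: 38.78 kHz, 79.02 kHz.
k=2: 97.68 kHz, 137.92 kHz.
k=3: 156.58 kHz, 196.82 kHz.
k=4: 215.48 kHz, 255.72 kHz.
Within [54.44 kHz, 180.3 kHz]: 79.02 kHz, 97.68 kHz, 137.92 kHz, 156.58 kHz.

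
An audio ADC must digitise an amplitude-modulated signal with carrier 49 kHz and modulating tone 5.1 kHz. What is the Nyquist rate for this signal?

AM sidebands sit at fc ± fm = 43.9 kHz and 54.1 kHz.
Highest-frequency component: 54.1 kHz.
Nyquist rate = 2 × 54.1 kHz = 108.2 kHz.

108.2 kHz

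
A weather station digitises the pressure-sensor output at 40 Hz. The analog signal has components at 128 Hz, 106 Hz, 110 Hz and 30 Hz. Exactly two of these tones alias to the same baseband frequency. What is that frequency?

fs/2 = 20 Hz.
128 Hz mod fs = 8 Hz.
8 Hz ≤ fs/2 = 20 Hz, appears at 8 Hz.
106 Hz mod fs = 26 Hz.
26 Hz > fs/2 = 20 Hz, folds to fs − 26 Hz = 14 Hz.
110 Hz mod fs = 30 Hz.
30 Hz > fs/2 = 20 Hz, folds to fs − 30 Hz = 10 Hz.
30 Hz > fs/2 = 20 Hz, folds to fs − 30 Hz = 10 Hz.
30 Hz and 110 Hz both map to 10 Hz.

10 Hz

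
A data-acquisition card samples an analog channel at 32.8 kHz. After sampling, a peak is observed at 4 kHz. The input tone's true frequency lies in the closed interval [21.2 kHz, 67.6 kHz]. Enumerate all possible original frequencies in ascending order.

Frequencies that alias to 4 kHz are k·fs ± 4 kHz for integer k ≥ 0.
k=0: 4 kHz.
k=1: 28.8 kHz, 36.8 kHz.
k=2: 61.6 kHz, 69.6 kHz.
k=3: 94.4 kHz, 102.4 kHz.
Within [21.2 kHz, 67.6 kHz]: 28.8 kHz, 36.8 kHz, 61.6 kHz.

28.8 kHz, 36.8 kHz, 61.6 kHz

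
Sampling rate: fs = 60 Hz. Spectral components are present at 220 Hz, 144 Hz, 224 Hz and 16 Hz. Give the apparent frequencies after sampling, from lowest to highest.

16 Hz, 20 Hz, 24 Hz

fs/2 = 30 Hz.
220 Hz mod fs = 40 Hz.
40 Hz > fs/2 = 30 Hz, folds to fs − 40 Hz = 20 Hz.
144 Hz mod fs = 24 Hz.
24 Hz ≤ fs/2 = 30 Hz, appears at 24 Hz.
224 Hz mod fs = 44 Hz.
44 Hz > fs/2 = 30 Hz, folds to fs − 44 Hz = 16 Hz.
16 Hz ≤ fs/2 = 30 Hz, passes unchanged.
Distinct values: {16 Hz, 20 Hz, 24 Hz}.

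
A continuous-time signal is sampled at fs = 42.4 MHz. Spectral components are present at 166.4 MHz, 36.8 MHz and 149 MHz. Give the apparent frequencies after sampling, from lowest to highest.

fs/2 = 21.2 MHz.
166.4 MHz mod fs = 39.2 MHz.
39.2 MHz > fs/2 = 21.2 MHz, folds to fs − 39.2 MHz = 3.2 MHz.
36.8 MHz > fs/2 = 21.2 MHz, folds to fs − 36.8 MHz = 5.6 MHz.
149 MHz mod fs = 21.8 MHz.
21.8 MHz > fs/2 = 21.2 MHz, folds to fs − 21.8 MHz = 20.6 MHz.
Distinct values: {3.2 MHz, 5.6 MHz, 20.6 MHz}.

3.2 MHz, 5.6 MHz, 20.6 MHz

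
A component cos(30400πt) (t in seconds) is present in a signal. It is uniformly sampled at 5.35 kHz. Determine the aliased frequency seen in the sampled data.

0.85 kHz

ω = 30400π rad/s → f = ω/(2π) = 15200 Hz = 15.2 kHz.
15.2 kHz mod fs = 4.5 kHz.
4.5 kHz > fs/2 = 2.675 kHz, folds to fs − 4.5 kHz = 0.85 kHz.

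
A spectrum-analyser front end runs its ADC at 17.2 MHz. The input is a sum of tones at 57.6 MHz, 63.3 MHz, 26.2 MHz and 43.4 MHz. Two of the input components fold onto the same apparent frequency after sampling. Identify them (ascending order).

26.2 MHz, 43.4 MHz

fs/2 = 8.6 MHz.
57.6 MHz mod fs = 6 MHz.
6 MHz ≤ fs/2 = 8.6 MHz, appears at 6 MHz.
63.3 MHz mod fs = 11.7 MHz.
11.7 MHz > fs/2 = 8.6 MHz, folds to fs − 11.7 MHz = 5.5 MHz.
26.2 MHz mod fs = 9 MHz.
9 MHz > fs/2 = 8.6 MHz, folds to fs − 9 MHz = 8.2 MHz.
43.4 MHz mod fs = 9 MHz.
9 MHz > fs/2 = 8.6 MHz, folds to fs − 9 MHz = 8.2 MHz.
26.2 MHz and 43.4 MHz both map to 8.2 MHz.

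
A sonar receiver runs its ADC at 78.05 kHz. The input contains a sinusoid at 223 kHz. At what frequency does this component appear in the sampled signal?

11.15 kHz

223 kHz mod fs = 66.9 kHz.
66.9 kHz > fs/2 = 39.025 kHz, folds to fs − 66.9 kHz = 11.15 kHz.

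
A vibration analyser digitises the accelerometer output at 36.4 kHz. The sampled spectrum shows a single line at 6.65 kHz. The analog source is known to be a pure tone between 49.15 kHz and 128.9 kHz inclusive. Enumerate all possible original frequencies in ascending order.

66.15 kHz, 79.45 kHz, 102.55 kHz, 115.85 kHz

Frequencies that alias to 6.65 kHz are k·fs ± 6.65 kHz for integer k ≥ 0.
k=0: 6.65 kHz.
k=1: 29.75 kHz, 43.05 kHz.
k=2: 66.15 kHz, 79.45 kHz.
k=3: 102.55 kHz, 115.85 kHz.
k=4: 138.95 kHz, 152.25 kHz.
Within [49.15 kHz, 128.9 kHz]: 66.15 kHz, 79.45 kHz, 102.55 kHz, 115.85 kHz.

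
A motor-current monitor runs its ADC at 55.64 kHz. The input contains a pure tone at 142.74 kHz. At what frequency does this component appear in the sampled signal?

24.18 kHz

142.74 kHz mod fs = 31.46 kHz.
31.46 kHz > fs/2 = 27.82 kHz, folds to fs − 31.46 kHz = 24.18 kHz.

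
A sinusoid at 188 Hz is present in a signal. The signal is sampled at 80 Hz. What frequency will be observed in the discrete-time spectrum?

188 Hz mod fs = 28 Hz.
28 Hz ≤ fs/2 = 40 Hz, appears at 28 Hz.

28 Hz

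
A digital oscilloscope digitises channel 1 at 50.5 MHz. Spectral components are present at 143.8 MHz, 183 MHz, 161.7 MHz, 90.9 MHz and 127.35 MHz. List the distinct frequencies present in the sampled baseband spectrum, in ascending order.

fs/2 = 25.25 MHz.
143.8 MHz mod fs = 42.8 MHz.
42.8 MHz > fs/2 = 25.25 MHz, folds to fs − 42.8 MHz = 7.7 MHz.
183 MHz mod fs = 31.5 MHz.
31.5 MHz > fs/2 = 25.25 MHz, folds to fs − 31.5 MHz = 19 MHz.
161.7 MHz mod fs = 10.2 MHz.
10.2 MHz ≤ fs/2 = 25.25 MHz, appears at 10.2 MHz.
90.9 MHz mod fs = 40.4 MHz.
40.4 MHz > fs/2 = 25.25 MHz, folds to fs − 40.4 MHz = 10.1 MHz.
127.35 MHz mod fs = 26.35 MHz.
26.35 MHz > fs/2 = 25.25 MHz, folds to fs − 26.35 MHz = 24.15 MHz.
Distinct values: {7.7 MHz, 10.1 MHz, 10.2 MHz, 19 MHz, 24.15 MHz}.

7.7 MHz, 10.1 MHz, 10.2 MHz, 19 MHz, 24.15 MHz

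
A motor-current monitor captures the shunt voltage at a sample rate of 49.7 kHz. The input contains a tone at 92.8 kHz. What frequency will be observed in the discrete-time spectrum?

6.6 kHz

92.8 kHz mod fs = 43.1 kHz.
43.1 kHz > fs/2 = 24.85 kHz, folds to fs − 43.1 kHz = 6.6 kHz.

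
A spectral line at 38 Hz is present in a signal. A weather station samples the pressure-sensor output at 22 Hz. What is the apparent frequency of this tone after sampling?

38 Hz mod fs = 16 Hz.
16 Hz > fs/2 = 11 Hz, folds to fs − 16 Hz = 6 Hz.

6 Hz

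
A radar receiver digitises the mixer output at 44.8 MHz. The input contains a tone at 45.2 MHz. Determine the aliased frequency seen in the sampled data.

45.2 MHz mod fs = 0.4 MHz.
0.4 MHz ≤ fs/2 = 22.4 MHz, appears at 0.4 MHz.

0.4 MHz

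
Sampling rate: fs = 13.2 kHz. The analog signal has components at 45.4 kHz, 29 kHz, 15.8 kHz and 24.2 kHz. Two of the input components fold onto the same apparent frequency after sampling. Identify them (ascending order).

15.8 kHz, 29 kHz

fs/2 = 6.6 kHz.
45.4 kHz mod fs = 5.8 kHz.
5.8 kHz ≤ fs/2 = 6.6 kHz, appears at 5.8 kHz.
29 kHz mod fs = 2.6 kHz.
2.6 kHz ≤ fs/2 = 6.6 kHz, appears at 2.6 kHz.
15.8 kHz mod fs = 2.6 kHz.
2.6 kHz ≤ fs/2 = 6.6 kHz, appears at 2.6 kHz.
24.2 kHz mod fs = 11 kHz.
11 kHz > fs/2 = 6.6 kHz, folds to fs − 11 kHz = 2.2 kHz.
15.8 kHz and 29 kHz both map to 2.6 kHz.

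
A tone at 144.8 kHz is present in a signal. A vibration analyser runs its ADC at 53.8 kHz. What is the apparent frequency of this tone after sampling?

16.6 kHz

144.8 kHz mod fs = 37.2 kHz.
37.2 kHz > fs/2 = 26.9 kHz, folds to fs − 37.2 kHz = 16.6 kHz.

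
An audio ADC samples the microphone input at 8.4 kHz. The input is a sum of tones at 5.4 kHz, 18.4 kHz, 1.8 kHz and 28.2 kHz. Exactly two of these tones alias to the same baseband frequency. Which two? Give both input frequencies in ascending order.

fs/2 = 4.2 kHz.
5.4 kHz > fs/2 = 4.2 kHz, folds to fs − 5.4 kHz = 3 kHz.
18.4 kHz mod fs = 1.6 kHz.
1.6 kHz ≤ fs/2 = 4.2 kHz, appears at 1.6 kHz.
1.8 kHz ≤ fs/2 = 4.2 kHz, passes unchanged.
28.2 kHz mod fs = 3 kHz.
3 kHz ≤ fs/2 = 4.2 kHz, appears at 3 kHz.
5.4 kHz and 28.2 kHz both map to 3 kHz.

5.4 kHz, 28.2 kHz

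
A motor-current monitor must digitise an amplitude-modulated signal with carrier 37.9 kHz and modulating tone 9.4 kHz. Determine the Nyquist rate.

AM sidebands sit at fc ± fm = 28.5 kHz and 47.3 kHz.
Highest-frequency component: 47.3 kHz.
Nyquist rate = 2 × 47.3 kHz = 94.6 kHz.

94.6 kHz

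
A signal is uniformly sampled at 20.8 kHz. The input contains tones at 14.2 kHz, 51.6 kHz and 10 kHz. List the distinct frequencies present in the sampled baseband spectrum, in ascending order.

6.6 kHz, 10 kHz

fs/2 = 10.4 kHz.
14.2 kHz > fs/2 = 10.4 kHz, folds to fs − 14.2 kHz = 6.6 kHz.
51.6 kHz mod fs = 10 kHz.
10 kHz ≤ fs/2 = 10.4 kHz, appears at 10 kHz.
10 kHz ≤ fs/2 = 10.4 kHz, passes unchanged.
Distinct values: {6.6 kHz, 10 kHz}.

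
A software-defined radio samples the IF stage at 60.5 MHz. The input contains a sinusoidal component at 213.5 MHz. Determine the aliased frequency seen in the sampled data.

213.5 MHz mod fs = 32 MHz.
32 MHz > fs/2 = 30.25 MHz, folds to fs − 32 MHz = 28.5 MHz.

28.5 MHz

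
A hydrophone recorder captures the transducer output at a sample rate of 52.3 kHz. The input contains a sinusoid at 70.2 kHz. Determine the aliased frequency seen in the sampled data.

70.2 kHz mod fs = 17.9 kHz.
17.9 kHz ≤ fs/2 = 26.15 kHz, appears at 17.9 kHz.

17.9 kHz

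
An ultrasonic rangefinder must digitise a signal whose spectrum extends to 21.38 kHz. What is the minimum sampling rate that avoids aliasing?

Nyquist rate = 2 × 21.38 kHz = 42.76 kHz.

42.76 kHz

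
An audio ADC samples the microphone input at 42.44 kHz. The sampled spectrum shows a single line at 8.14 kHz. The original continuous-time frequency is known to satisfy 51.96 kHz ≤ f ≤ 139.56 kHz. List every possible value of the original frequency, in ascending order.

Frequencies that alias to 8.14 kHz are k·fs ± 8.14 kHz for integer k ≥ 0.
k=0: 8.14 kHz.
k=1: 34.3 kHz, 50.58 kHz.
k=2: 76.74 kHz, 93.02 kHz.
k=3: 119.18 kHz, 135.46 kHz.
k=4: 161.62 kHz, 177.9 kHz.
Within [51.96 kHz, 139.56 kHz]: 76.74 kHz, 93.02 kHz, 119.18 kHz, 135.46 kHz.

76.74 kHz, 93.02 kHz, 119.18 kHz, 135.46 kHz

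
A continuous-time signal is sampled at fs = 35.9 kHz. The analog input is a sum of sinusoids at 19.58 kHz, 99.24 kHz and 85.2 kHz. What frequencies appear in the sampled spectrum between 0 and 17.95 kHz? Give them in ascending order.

fs/2 = 17.95 kHz.
19.58 kHz > fs/2 = 17.95 kHz, folds to fs − 19.58 kHz = 16.32 kHz.
99.24 kHz mod fs = 27.44 kHz.
27.44 kHz > fs/2 = 17.95 kHz, folds to fs − 27.44 kHz = 8.46 kHz.
85.2 kHz mod fs = 13.4 kHz.
13.4 kHz ≤ fs/2 = 17.95 kHz, appears at 13.4 kHz.
Distinct values: {8.46 kHz, 13.4 kHz, 16.32 kHz}.

8.46 kHz, 13.4 kHz, 16.32 kHz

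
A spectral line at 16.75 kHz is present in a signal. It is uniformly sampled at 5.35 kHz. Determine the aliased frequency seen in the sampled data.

16.75 kHz mod fs = 0.7 kHz.
0.7 kHz ≤ fs/2 = 2.675 kHz, appears at 0.7 kHz.

0.7 kHz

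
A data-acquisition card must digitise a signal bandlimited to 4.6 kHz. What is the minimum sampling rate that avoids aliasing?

Nyquist rate = 2 × 4.6 kHz = 9.2 kHz.

9.2 kHz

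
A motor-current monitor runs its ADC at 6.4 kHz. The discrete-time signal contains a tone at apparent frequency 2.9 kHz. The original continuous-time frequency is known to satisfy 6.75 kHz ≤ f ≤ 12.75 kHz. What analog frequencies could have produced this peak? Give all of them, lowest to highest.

Frequencies that alias to 2.9 kHz are k·fs ± 2.9 kHz for integer k ≥ 0.
k=0: 2.9 kHz.
k=1: 3.5 kHz, 9.3 kHz.
k=2: 9.9 kHz, 15.7 kHz.
k=3: 16.3 kHz, 22.1 kHz.
Within [6.75 kHz, 12.75 kHz]: 9.3 kHz, 9.9 kHz.

9.3 kHz, 9.9 kHz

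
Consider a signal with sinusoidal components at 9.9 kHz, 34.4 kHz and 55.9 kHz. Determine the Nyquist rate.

Highest-frequency component: 55.9 kHz.
Nyquist rate = 2 × 55.9 kHz = 111.8 kHz.

111.8 kHz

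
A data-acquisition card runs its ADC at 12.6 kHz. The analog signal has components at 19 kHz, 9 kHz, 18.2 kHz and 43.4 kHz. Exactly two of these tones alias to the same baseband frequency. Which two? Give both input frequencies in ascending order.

18.2 kHz, 43.4 kHz

fs/2 = 6.3 kHz.
19 kHz mod fs = 6.4 kHz.
6.4 kHz > fs/2 = 6.3 kHz, folds to fs − 6.4 kHz = 6.2 kHz.
9 kHz > fs/2 = 6.3 kHz, folds to fs − 9 kHz = 3.6 kHz.
18.2 kHz mod fs = 5.6 kHz.
5.6 kHz ≤ fs/2 = 6.3 kHz, appears at 5.6 kHz.
43.4 kHz mod fs = 5.6 kHz.
5.6 kHz ≤ fs/2 = 6.3 kHz, appears at 5.6 kHz.
18.2 kHz and 43.4 kHz both map to 5.6 kHz.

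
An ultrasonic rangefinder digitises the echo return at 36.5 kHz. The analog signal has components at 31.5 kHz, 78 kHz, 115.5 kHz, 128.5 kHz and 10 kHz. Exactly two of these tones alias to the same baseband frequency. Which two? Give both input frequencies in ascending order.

fs/2 = 18.25 kHz.
31.5 kHz > fs/2 = 18.25 kHz, folds to fs − 31.5 kHz = 5 kHz.
78 kHz mod fs = 5 kHz.
5 kHz ≤ fs/2 = 18.25 kHz, appears at 5 kHz.
115.5 kHz mod fs = 6 kHz.
6 kHz ≤ fs/2 = 18.25 kHz, appears at 6 kHz.
128.5 kHz mod fs = 19 kHz.
19 kHz > fs/2 = 18.25 kHz, folds to fs − 19 kHz = 17.5 kHz.
10 kHz ≤ fs/2 = 18.25 kHz, passes unchanged.
31.5 kHz and 78 kHz both map to 5 kHz.

31.5 kHz, 78 kHz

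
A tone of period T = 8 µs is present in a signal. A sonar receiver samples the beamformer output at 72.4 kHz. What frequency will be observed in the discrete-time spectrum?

T = 8 µs → f = 1/T = 125 kHz.
125 kHz mod fs = 52.6 kHz.
52.6 kHz > fs/2 = 36.2 kHz, folds to fs − 52.6 kHz = 19.8 kHz.

19.8 kHz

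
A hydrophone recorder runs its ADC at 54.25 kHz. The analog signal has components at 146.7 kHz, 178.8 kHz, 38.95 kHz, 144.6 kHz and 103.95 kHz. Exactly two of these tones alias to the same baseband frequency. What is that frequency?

16.05 kHz

fs/2 = 27.125 kHz.
146.7 kHz mod fs = 38.2 kHz.
38.2 kHz > fs/2 = 27.125 kHz, folds to fs − 38.2 kHz = 16.05 kHz.
178.8 kHz mod fs = 16.05 kHz.
16.05 kHz ≤ fs/2 = 27.125 kHz, appears at 16.05 kHz.
38.95 kHz > fs/2 = 27.125 kHz, folds to fs − 38.95 kHz = 15.3 kHz.
144.6 kHz mod fs = 36.1 kHz.
36.1 kHz > fs/2 = 27.125 kHz, folds to fs − 36.1 kHz = 18.15 kHz.
103.95 kHz mod fs = 49.7 kHz.
49.7 kHz > fs/2 = 27.125 kHz, folds to fs − 49.7 kHz = 4.55 kHz.
146.7 kHz and 178.8 kHz both map to 16.05 kHz.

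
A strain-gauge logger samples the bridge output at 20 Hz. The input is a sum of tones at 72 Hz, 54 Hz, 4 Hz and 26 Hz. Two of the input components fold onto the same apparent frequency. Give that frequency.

6 Hz

fs/2 = 10 Hz.
72 Hz mod fs = 12 Hz.
12 Hz > fs/2 = 10 Hz, folds to fs − 12 Hz = 8 Hz.
54 Hz mod fs = 14 Hz.
14 Hz > fs/2 = 10 Hz, folds to fs − 14 Hz = 6 Hz.
4 Hz ≤ fs/2 = 10 Hz, passes unchanged.
26 Hz mod fs = 6 Hz.
6 Hz ≤ fs/2 = 10 Hz, appears at 6 Hz.
26 Hz and 54 Hz both map to 6 Hz.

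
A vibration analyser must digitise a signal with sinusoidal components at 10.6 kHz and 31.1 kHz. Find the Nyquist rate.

Highest-frequency component: 31.1 kHz.
Nyquist rate = 2 × 31.1 kHz = 62.2 kHz.

62.2 kHz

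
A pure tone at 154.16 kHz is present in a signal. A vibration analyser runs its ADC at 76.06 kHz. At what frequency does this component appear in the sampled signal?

154.16 kHz mod fs = 2.04 kHz.
2.04 kHz ≤ fs/2 = 38.03 kHz, appears at 2.04 kHz.

2.04 kHz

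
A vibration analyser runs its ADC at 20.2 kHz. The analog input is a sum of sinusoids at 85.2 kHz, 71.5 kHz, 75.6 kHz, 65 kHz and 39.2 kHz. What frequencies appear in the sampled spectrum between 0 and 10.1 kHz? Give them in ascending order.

1.2 kHz, 4.4 kHz, 5.2 kHz, 9.3 kHz

fs/2 = 10.1 kHz.
85.2 kHz mod fs = 4.4 kHz.
4.4 kHz ≤ fs/2 = 10.1 kHz, appears at 4.4 kHz.
71.5 kHz mod fs = 10.9 kHz.
10.9 kHz > fs/2 = 10.1 kHz, folds to fs − 10.9 kHz = 9.3 kHz.
75.6 kHz mod fs = 15 kHz.
15 kHz > fs/2 = 10.1 kHz, folds to fs − 15 kHz = 5.2 kHz.
65 kHz mod fs = 4.4 kHz.
4.4 kHz ≤ fs/2 = 10.1 kHz, appears at 4.4 kHz.
39.2 kHz mod fs = 19 kHz.
19 kHz > fs/2 = 10.1 kHz, folds to fs − 19 kHz = 1.2 kHz.
Distinct values: {1.2 kHz, 4.4 kHz, 5.2 kHz, 9.3 kHz}.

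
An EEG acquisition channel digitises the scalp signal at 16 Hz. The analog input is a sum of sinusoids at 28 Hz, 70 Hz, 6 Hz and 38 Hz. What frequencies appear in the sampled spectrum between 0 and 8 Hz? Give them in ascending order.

4 Hz, 6 Hz

fs/2 = 8 Hz.
28 Hz mod fs = 12 Hz.
12 Hz > fs/2 = 8 Hz, folds to fs − 12 Hz = 4 Hz.
70 Hz mod fs = 6 Hz.
6 Hz ≤ fs/2 = 8 Hz, appears at 6 Hz.
6 Hz ≤ fs/2 = 8 Hz, passes unchanged.
38 Hz mod fs = 6 Hz.
6 Hz ≤ fs/2 = 8 Hz, appears at 6 Hz.
Distinct values: {4 Hz, 6 Hz}.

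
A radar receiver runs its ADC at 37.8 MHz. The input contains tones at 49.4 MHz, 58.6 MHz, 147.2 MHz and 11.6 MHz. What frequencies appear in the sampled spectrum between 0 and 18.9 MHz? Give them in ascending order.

fs/2 = 18.9 MHz.
49.4 MHz mod fs = 11.6 MHz.
11.6 MHz ≤ fs/2 = 18.9 MHz, appears at 11.6 MHz.
58.6 MHz mod fs = 20.8 MHz.
20.8 MHz > fs/2 = 18.9 MHz, folds to fs − 20.8 MHz = 17 MHz.
147.2 MHz mod fs = 33.8 MHz.
33.8 MHz > fs/2 = 18.9 MHz, folds to fs − 33.8 MHz = 4 MHz.
11.6 MHz ≤ fs/2 = 18.9 MHz, passes unchanged.
Distinct values: {4 MHz, 11.6 MHz, 17 MHz}.

4 MHz, 11.6 MHz, 17 MHz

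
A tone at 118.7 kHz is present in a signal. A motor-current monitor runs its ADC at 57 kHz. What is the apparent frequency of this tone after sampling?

4.7 kHz

118.7 kHz mod fs = 4.7 kHz.
4.7 kHz ≤ fs/2 = 28.5 kHz, appears at 4.7 kHz.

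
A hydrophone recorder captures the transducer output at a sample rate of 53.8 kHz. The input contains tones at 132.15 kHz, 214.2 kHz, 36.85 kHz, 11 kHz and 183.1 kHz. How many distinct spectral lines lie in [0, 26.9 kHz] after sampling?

5

fs/2 = 26.9 kHz.
132.15 kHz mod fs = 24.55 kHz.
24.55 kHz ≤ fs/2 = 26.9 kHz, appears at 24.55 kHz.
214.2 kHz mod fs = 52.8 kHz.
52.8 kHz > fs/2 = 26.9 kHz, folds to fs − 52.8 kHz = 1 kHz.
36.85 kHz > fs/2 = 26.9 kHz, folds to fs − 36.85 kHz = 16.95 kHz.
11 kHz ≤ fs/2 = 26.9 kHz, passes unchanged.
183.1 kHz mod fs = 21.7 kHz.
21.7 kHz ≤ fs/2 = 26.9 kHz, appears at 21.7 kHz.
Distinct values: {1 kHz, 11 kHz, 16.95 kHz, 21.7 kHz, 24.55 kHz} → 5.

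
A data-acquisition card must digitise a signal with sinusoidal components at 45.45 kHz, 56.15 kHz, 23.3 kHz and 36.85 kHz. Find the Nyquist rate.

Highest-frequency component: 56.15 kHz.
Nyquist rate = 2 × 56.15 kHz = 112.3 kHz.

112.3 kHz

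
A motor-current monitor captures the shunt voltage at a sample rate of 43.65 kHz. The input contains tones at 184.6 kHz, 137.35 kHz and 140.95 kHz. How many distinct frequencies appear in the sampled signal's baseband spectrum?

fs/2 = 21.825 kHz.
184.6 kHz mod fs = 10 kHz.
10 kHz ≤ fs/2 = 21.825 kHz, appears at 10 kHz.
137.35 kHz mod fs = 6.4 kHz.
6.4 kHz ≤ fs/2 = 21.825 kHz, appears at 6.4 kHz.
140.95 kHz mod fs = 10 kHz.
10 kHz ≤ fs/2 = 21.825 kHz, appears at 10 kHz.
Distinct values: {6.4 kHz, 10 kHz} → 2.

2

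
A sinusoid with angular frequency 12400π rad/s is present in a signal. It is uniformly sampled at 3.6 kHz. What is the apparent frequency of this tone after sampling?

ω = 12400π rad/s → f = ω/(2π) = 6200 Hz = 6.2 kHz.
6.2 kHz mod fs = 2.6 kHz.
2.6 kHz > fs/2 = 1.8 kHz, folds to fs − 2.6 kHz = 1 kHz.

1 kHz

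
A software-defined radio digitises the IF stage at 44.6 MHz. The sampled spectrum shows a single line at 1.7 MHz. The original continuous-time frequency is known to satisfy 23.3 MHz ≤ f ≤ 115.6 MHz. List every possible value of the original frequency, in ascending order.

42.9 MHz, 46.3 MHz, 87.5 MHz, 90.9 MHz

Frequencies that alias to 1.7 MHz are k·fs ± 1.7 MHz for integer k ≥ 0.
k=0: 1.7 MHz.
k=1: 42.9 MHz, 46.3 MHz.
k=2: 87.5 MHz, 90.9 MHz.
k=3: 132.1 MHz, 135.5 MHz.
Within [23.3 MHz, 115.6 MHz]: 42.9 MHz, 46.3 MHz, 87.5 MHz, 90.9 MHz.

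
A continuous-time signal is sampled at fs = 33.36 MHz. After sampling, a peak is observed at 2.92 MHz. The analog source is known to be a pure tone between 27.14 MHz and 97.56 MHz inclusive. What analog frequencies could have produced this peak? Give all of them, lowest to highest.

Frequencies that alias to 2.92 MHz are k·fs ± 2.92 MHz for integer k ≥ 0.
k=0: 2.92 MHz.
k=1: 30.44 MHz, 36.28 MHz.
k=2: 63.8 MHz, 69.64 MHz.
k=3: 97.16 MHz, 103 MHz.
k=4: 130.52 MHz, 136.36 MHz.
Within [27.14 MHz, 97.56 MHz]: 30.44 MHz, 36.28 MHz, 63.8 MHz, 69.64 MHz, 97.16 MHz.

30.44 MHz, 36.28 MHz, 63.8 MHz, 69.64 MHz, 97.16 MHz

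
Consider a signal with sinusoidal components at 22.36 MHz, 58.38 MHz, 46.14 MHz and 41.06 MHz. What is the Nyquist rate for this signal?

116.76 MHz

Highest-frequency component: 58.38 MHz.
Nyquist rate = 2 × 58.38 MHz = 116.76 MHz.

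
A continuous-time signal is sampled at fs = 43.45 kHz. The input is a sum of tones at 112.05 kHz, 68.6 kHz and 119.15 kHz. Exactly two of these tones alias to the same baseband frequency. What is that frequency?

fs/2 = 21.725 kHz.
112.05 kHz mod fs = 25.15 kHz.
25.15 kHz > fs/2 = 21.725 kHz, folds to fs − 25.15 kHz = 18.3 kHz.
68.6 kHz mod fs = 25.15 kHz.
25.15 kHz > fs/2 = 21.725 kHz, folds to fs − 25.15 kHz = 18.3 kHz.
119.15 kHz mod fs = 32.25 kHz.
32.25 kHz > fs/2 = 21.725 kHz, folds to fs − 32.25 kHz = 11.2 kHz.
68.6 kHz and 112.05 kHz both map to 18.3 kHz.

18.3 kHz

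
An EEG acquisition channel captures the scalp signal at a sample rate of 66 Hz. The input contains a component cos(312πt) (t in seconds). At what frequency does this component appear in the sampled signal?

ω = 312π rad/s → f = ω/(2π) = 156 Hz.
156 Hz mod fs = 24 Hz.
24 Hz ≤ fs/2 = 33 Hz, appears at 24 Hz.

24 Hz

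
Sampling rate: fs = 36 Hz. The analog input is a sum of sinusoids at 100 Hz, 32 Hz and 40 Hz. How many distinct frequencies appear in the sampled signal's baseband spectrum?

fs/2 = 18 Hz.
100 Hz mod fs = 28 Hz.
28 Hz > fs/2 = 18 Hz, folds to fs − 28 Hz = 8 Hz.
32 Hz > fs/2 = 18 Hz, folds to fs − 32 Hz = 4 Hz.
40 Hz mod fs = 4 Hz.
4 Hz ≤ fs/2 = 18 Hz, appears at 4 Hz.
Distinct values: {4 Hz, 8 Hz} → 2.

2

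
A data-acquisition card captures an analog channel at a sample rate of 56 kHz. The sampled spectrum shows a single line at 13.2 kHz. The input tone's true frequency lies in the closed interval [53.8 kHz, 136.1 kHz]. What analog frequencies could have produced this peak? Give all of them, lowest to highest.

69.2 kHz, 98.8 kHz, 125.2 kHz

Frequencies that alias to 13.2 kHz are k·fs ± 13.2 kHz for integer k ≥ 0.
k=0: 13.2 kHz.
k=1: 42.8 kHz, 69.2 kHz.
k=2: 98.8 kHz, 125.2 kHz.
k=3: 154.8 kHz, 181.2 kHz.
Within [53.8 kHz, 136.1 kHz]: 69.2 kHz, 98.8 kHz, 125.2 kHz.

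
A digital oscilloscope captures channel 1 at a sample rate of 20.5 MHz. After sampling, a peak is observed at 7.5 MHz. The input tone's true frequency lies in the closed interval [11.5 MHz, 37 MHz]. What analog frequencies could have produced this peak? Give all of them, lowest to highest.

13 MHz, 28 MHz, 33.5 MHz

Frequencies that alias to 7.5 MHz are k·fs ± 7.5 MHz for integer k ≥ 0.
k=0: 7.5 MHz.
k=1: 13 MHz, 28 MHz.
k=2: 33.5 MHz, 48.5 MHz.
k=3: 54 MHz, 69 MHz.
Within [11.5 MHz, 37 MHz]: 13 MHz, 28 MHz, 33.5 MHz.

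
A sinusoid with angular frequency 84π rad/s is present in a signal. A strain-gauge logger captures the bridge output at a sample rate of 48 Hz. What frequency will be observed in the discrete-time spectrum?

6 Hz

ω = 84π rad/s → f = ω/(2π) = 42 Hz.
42 Hz > fs/2 = 24 Hz, folds to fs − 42 Hz = 6 Hz.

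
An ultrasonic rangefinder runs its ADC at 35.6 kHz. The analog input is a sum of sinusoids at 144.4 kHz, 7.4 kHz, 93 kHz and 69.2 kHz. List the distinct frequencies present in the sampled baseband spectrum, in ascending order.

2 kHz, 7.4 kHz, 13.8 kHz

fs/2 = 17.8 kHz.
144.4 kHz mod fs = 2 kHz.
2 kHz ≤ fs/2 = 17.8 kHz, appears at 2 kHz.
7.4 kHz ≤ fs/2 = 17.8 kHz, passes unchanged.
93 kHz mod fs = 21.8 kHz.
21.8 kHz > fs/2 = 17.8 kHz, folds to fs − 21.8 kHz = 13.8 kHz.
69.2 kHz mod fs = 33.6 kHz.
33.6 kHz > fs/2 = 17.8 kHz, folds to fs − 33.6 kHz = 2 kHz.
Distinct values: {2 kHz, 7.4 kHz, 13.8 kHz}.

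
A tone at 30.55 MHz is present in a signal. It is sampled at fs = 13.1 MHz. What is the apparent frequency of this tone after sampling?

4.35 MHz

30.55 MHz mod fs = 4.35 MHz.
4.35 MHz ≤ fs/2 = 6.55 MHz, appears at 4.35 MHz.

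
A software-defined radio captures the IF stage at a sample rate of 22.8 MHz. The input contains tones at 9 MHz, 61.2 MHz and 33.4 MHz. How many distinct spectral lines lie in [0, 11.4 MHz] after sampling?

3

fs/2 = 11.4 MHz.
9 MHz ≤ fs/2 = 11.4 MHz, passes unchanged.
61.2 MHz mod fs = 15.6 MHz.
15.6 MHz > fs/2 = 11.4 MHz, folds to fs − 15.6 MHz = 7.2 MHz.
33.4 MHz mod fs = 10.6 MHz.
10.6 MHz ≤ fs/2 = 11.4 MHz, appears at 10.6 MHz.
Distinct values: {7.2 MHz, 9 MHz, 10.6 MHz} → 3.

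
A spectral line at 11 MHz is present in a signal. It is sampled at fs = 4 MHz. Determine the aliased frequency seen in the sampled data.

1 MHz

11 MHz mod fs = 3 MHz.
3 MHz > fs/2 = 2 MHz, folds to fs − 3 MHz = 1 MHz.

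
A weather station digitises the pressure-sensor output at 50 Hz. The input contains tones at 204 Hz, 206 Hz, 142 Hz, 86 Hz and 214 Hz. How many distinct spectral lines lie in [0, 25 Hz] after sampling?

4

fs/2 = 25 Hz.
204 Hz mod fs = 4 Hz.
4 Hz ≤ fs/2 = 25 Hz, appears at 4 Hz.
206 Hz mod fs = 6 Hz.
6 Hz ≤ fs/2 = 25 Hz, appears at 6 Hz.
142 Hz mod fs = 42 Hz.
42 Hz > fs/2 = 25 Hz, folds to fs − 42 Hz = 8 Hz.
86 Hz mod fs = 36 Hz.
36 Hz > fs/2 = 25 Hz, folds to fs − 36 Hz = 14 Hz.
214 Hz mod fs = 14 Hz.
14 Hz ≤ fs/2 = 25 Hz, appears at 14 Hz.
Distinct values: {4 Hz, 6 Hz, 8 Hz, 14 Hz} → 4.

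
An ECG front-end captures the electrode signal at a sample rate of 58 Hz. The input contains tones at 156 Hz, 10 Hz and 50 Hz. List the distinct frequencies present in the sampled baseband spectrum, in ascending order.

8 Hz, 10 Hz, 18 Hz

fs/2 = 29 Hz.
156 Hz mod fs = 40 Hz.
40 Hz > fs/2 = 29 Hz, folds to fs − 40 Hz = 18 Hz.
10 Hz ≤ fs/2 = 29 Hz, passes unchanged.
50 Hz > fs/2 = 29 Hz, folds to fs − 50 Hz = 8 Hz.
Distinct values: {8 Hz, 10 Hz, 18 Hz}.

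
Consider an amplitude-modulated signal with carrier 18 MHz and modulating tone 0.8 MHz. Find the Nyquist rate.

AM sidebands sit at fc ± fm = 17.2 MHz and 18.8 MHz.
Highest-frequency component: 18.8 MHz.
Nyquist rate = 2 × 18.8 MHz = 37.6 MHz.

37.6 MHz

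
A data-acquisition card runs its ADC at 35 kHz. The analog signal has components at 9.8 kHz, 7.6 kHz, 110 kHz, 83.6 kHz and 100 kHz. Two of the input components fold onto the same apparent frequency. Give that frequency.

fs/2 = 17.5 kHz.
9.8 kHz ≤ fs/2 = 17.5 kHz, passes unchanged.
7.6 kHz ≤ fs/2 = 17.5 kHz, passes unchanged.
110 kHz mod fs = 5 kHz.
5 kHz ≤ fs/2 = 17.5 kHz, appears at 5 kHz.
83.6 kHz mod fs = 13.6 kHz.
13.6 kHz ≤ fs/2 = 17.5 kHz, appears at 13.6 kHz.
100 kHz mod fs = 30 kHz.
30 kHz > fs/2 = 17.5 kHz, folds to fs − 30 kHz = 5 kHz.
100 kHz and 110 kHz both map to 5 kHz.

5 kHz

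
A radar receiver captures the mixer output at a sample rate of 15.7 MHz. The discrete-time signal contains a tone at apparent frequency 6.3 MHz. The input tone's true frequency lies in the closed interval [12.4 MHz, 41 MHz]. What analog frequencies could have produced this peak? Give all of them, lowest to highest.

22 MHz, 25.1 MHz, 37.7 MHz, 40.8 MHz

Frequencies that alias to 6.3 MHz are k·fs ± 6.3 MHz for integer k ≥ 0.
k=0: 6.3 MHz.
k=1: 9.4 MHz, 22 MHz.
k=2: 25.1 MHz, 37.7 MHz.
k=3: 40.8 MHz, 53.4 MHz.
k=4: 56.5 MHz, 69.1 MHz.
Within [12.4 MHz, 41 MHz]: 22 MHz, 25.1 MHz, 37.7 MHz, 40.8 MHz.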